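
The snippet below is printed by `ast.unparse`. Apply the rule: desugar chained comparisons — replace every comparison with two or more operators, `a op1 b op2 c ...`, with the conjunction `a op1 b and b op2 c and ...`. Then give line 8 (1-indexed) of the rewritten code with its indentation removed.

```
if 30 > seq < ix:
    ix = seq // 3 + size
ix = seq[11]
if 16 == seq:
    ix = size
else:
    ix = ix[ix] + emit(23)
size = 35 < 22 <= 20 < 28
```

size = 35 < 22 and 22 <= 20 and (20 < 28)

Transformed code:
if 30 > seq and seq < ix:
    ix = seq // 3 + size
ix = seq[11]
if 16 == seq:
    ix = size
else:
    ix = ix[ix] + emit(23)
size = 35 < 22 and 22 <= 20 and (20 < 28)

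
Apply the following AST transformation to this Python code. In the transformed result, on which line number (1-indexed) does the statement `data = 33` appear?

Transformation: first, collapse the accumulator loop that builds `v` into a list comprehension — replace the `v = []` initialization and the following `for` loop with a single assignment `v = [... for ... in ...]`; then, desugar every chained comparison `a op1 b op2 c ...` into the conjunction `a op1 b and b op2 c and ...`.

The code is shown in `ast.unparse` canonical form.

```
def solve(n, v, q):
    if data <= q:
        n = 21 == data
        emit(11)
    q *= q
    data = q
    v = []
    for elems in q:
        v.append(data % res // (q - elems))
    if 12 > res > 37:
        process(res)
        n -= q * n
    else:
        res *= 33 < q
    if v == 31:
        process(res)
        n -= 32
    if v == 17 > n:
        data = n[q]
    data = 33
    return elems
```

Transformed code:
def solve(n, v, q):
    if data <= q:
        n = 21 == data
        emit(11)
    q *= q
    data = q
    v = [data % res // (q - elems) for elems in q]
    if 12 > res and res > 37:
        process(res)
        n -= q * n
    else:
        res *= 33 < q
    if v == 31:
        process(res)
        n -= 32
    if v == 17 and 17 > n:
        data = n[q]
    data = 33
    return elems

18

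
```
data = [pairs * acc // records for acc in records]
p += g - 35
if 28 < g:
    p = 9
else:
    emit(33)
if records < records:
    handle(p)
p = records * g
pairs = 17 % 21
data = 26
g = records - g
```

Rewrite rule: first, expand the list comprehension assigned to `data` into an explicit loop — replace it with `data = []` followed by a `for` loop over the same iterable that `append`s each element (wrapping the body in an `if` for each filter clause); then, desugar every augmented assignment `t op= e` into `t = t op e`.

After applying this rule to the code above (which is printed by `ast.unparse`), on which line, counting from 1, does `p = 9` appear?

6

Transformed code:
data = []
for acc in records:
    data.append(pairs * acc // records)
p = p + (g - 35)
if 28 < g:
    p = 9
else:
    emit(33)
if records < records:
    handle(p)
p = records * g
pairs = 17 % 21
data = 26
g = records - g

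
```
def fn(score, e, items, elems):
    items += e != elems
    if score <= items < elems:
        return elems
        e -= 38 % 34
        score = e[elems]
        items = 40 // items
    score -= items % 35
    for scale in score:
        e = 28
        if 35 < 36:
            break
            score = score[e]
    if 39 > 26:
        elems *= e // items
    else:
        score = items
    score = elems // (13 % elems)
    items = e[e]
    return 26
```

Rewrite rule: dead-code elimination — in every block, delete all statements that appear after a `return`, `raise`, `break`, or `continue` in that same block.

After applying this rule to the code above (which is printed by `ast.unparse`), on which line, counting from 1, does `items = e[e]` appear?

15

Transformed code:
def fn(score, e, items, elems):
    items += e != elems
    if score <= items < elems:
        return elems
    score -= items % 35
    for scale in score:
        e = 28
        if 35 < 36:
            break
    if 39 > 26:
        elems *= e // items
    else:
        score = items
    score = elems // (13 % elems)
    items = e[e]
    return 26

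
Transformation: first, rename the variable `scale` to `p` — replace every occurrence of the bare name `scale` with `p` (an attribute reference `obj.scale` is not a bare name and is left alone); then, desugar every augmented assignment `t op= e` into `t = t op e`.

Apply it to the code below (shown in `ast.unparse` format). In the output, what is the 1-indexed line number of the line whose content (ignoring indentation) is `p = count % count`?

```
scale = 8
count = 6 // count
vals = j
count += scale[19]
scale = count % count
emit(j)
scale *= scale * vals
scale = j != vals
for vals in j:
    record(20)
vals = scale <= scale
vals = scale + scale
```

Transformed code:
p = 8
count = 6 // count
vals = j
count = count + p[19]
p = count % count
emit(j)
p = p * (p * vals)
p = j != vals
for vals in j:
    record(20)
vals = p <= p
vals = p + p

5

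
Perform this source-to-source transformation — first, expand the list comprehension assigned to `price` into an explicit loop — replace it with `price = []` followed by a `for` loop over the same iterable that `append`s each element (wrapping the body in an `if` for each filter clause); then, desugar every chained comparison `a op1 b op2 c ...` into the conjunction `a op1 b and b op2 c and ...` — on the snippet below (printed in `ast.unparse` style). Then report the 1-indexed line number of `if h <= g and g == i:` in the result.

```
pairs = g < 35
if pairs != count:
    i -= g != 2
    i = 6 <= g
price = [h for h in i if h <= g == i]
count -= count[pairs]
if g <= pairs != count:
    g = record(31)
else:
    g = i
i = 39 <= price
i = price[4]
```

Transformed code:
pairs = g < 35
if pairs != count:
    i -= g != 2
    i = 6 <= g
price = []
for h in i:
    if h <= g and g == i:
        price.append(h)
count -= count[pairs]
if g <= pairs and pairs != count:
    g = record(31)
else:
    g = i
i = 39 <= price
i = price[4]

7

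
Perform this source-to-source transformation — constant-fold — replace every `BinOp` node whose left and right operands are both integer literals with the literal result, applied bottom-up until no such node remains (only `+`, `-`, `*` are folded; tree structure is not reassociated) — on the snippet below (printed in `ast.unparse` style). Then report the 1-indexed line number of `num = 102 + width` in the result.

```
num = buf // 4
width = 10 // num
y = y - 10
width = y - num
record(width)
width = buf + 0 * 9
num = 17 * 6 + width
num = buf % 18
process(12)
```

Transformed code:
num = buf // 4
width = 10 // num
y = y - 10
width = y - num
record(width)
width = buf + 0
num = 102 + width
num = buf % 18
process(12)

7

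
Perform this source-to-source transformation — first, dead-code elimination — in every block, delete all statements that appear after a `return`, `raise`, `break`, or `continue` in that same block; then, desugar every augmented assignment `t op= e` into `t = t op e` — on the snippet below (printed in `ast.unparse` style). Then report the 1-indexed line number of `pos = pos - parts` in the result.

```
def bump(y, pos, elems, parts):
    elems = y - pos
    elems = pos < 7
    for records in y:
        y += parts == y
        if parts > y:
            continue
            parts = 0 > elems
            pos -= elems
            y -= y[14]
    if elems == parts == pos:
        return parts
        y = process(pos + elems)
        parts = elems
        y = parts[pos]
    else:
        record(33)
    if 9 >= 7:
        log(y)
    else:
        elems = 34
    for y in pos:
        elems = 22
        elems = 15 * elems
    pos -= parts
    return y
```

19

Transformed code:
def bump(y, pos, elems, parts):
    elems = y - pos
    elems = pos < 7
    for records in y:
        y = y + (parts == y)
        if parts > y:
            continue
    if elems == parts == pos:
        return parts
    else:
        record(33)
    if 9 >= 7:
        log(y)
    else:
        elems = 34
    for y in pos:
        elems = 22
        elems = 15 * elems
    pos = pos - parts
    return y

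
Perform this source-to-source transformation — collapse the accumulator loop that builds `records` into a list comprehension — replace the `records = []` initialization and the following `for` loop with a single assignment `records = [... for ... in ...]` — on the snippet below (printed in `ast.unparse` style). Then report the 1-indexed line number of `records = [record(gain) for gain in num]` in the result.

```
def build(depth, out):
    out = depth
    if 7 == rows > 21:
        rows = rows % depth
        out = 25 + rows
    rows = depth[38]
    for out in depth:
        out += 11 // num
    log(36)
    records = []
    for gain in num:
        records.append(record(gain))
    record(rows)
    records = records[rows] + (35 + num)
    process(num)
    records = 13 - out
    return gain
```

Transformed code:
def build(depth, out):
    out = depth
    if 7 == rows > 21:
        rows = rows % depth
        out = 25 + rows
    rows = depth[38]
    for out in depth:
        out += 11 // num
    log(36)
    records = [record(gain) for gain in num]
    record(rows)
    records = records[rows] + (35 + num)
    process(num)
    records = 13 - out
    return gain

10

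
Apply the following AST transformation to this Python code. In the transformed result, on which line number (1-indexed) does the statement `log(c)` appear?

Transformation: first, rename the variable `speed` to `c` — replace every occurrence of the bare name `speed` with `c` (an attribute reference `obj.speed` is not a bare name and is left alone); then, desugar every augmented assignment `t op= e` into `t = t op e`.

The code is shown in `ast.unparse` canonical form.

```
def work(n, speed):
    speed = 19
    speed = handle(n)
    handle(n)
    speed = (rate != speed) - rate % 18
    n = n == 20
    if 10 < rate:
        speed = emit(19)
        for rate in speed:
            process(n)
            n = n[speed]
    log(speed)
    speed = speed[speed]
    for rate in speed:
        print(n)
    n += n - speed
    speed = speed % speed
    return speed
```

Transformed code:
def work(n, c):
    c = 19
    c = handle(n)
    handle(n)
    c = (rate != c) - rate % 18
    n = n == 20
    if 10 < rate:
        c = emit(19)
        for rate in c:
            process(n)
            n = n[c]
    log(c)
    c = c[c]
    for rate in c:
        print(n)
    n = n + (n - c)
    c = c % c
    return c

12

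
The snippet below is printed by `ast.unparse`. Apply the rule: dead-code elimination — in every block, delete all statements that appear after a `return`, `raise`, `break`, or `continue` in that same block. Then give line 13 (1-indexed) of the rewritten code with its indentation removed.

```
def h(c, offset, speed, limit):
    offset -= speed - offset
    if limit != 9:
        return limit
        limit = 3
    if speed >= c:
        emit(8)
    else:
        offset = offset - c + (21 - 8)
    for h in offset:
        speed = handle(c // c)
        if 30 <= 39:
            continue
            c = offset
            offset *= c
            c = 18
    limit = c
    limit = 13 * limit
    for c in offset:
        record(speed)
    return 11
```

limit = c

Transformed code:
def h(c, offset, speed, limit):
    offset -= speed - offset
    if limit != 9:
        return limit
    if speed >= c:
        emit(8)
    else:
        offset = offset - c + (21 - 8)
    for h in offset:
        speed = handle(c // c)
        if 30 <= 39:
            continue
    limit = c
    limit = 13 * limit
    for c in offset:
        record(speed)
    return 11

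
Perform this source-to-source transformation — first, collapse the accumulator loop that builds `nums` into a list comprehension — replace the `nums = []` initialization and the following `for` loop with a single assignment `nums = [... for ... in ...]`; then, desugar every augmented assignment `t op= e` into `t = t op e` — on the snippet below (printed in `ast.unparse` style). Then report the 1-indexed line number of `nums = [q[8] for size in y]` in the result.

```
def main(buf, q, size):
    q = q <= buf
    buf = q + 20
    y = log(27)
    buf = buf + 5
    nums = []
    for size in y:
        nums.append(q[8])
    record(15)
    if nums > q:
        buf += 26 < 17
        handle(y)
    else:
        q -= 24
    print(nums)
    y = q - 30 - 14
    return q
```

6

Transformed code:
def main(buf, q, size):
    q = q <= buf
    buf = q + 20
    y = log(27)
    buf = buf + 5
    nums = [q[8] for size in y]
    record(15)
    if nums > q:
        buf = buf + (26 < 17)
        handle(y)
    else:
        q = q - 24
    print(nums)
    y = q - 30 - 14
    return q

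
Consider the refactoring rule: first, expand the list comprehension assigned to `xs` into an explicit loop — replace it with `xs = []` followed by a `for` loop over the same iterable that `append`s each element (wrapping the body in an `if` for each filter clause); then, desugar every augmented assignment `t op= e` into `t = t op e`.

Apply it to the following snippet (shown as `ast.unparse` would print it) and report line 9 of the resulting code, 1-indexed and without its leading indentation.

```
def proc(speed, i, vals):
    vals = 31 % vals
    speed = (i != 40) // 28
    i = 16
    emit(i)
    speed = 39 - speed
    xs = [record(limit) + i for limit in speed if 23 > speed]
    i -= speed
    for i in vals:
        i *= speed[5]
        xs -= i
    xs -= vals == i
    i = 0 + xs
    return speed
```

if 23 > speed:

Transformed code:
def proc(speed, i, vals):
    vals = 31 % vals
    speed = (i != 40) // 28
    i = 16
    emit(i)
    speed = 39 - speed
    xs = []
    for limit in speed:
        if 23 > speed:
            xs.append(record(limit) + i)
    i = i - speed
    for i in vals:
        i = i * speed[5]
        xs = xs - i
    xs = xs - (vals == i)
    i = 0 + xs
    return speed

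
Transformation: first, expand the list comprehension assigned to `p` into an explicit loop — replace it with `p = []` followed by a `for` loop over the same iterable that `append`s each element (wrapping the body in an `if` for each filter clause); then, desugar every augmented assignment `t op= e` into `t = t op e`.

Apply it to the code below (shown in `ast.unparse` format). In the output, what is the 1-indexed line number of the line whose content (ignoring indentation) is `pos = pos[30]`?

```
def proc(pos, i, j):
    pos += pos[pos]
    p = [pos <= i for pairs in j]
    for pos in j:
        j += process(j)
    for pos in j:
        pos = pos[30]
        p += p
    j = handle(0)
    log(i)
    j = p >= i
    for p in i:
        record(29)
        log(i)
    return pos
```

9

Transformed code:
def proc(pos, i, j):
    pos = pos + pos[pos]
    p = []
    for pairs in j:
        p.append(pos <= i)
    for pos in j:
        j = j + process(j)
    for pos in j:
        pos = pos[30]
        p = p + p
    j = handle(0)
    log(i)
    j = p >= i
    for p in i:
        record(29)
        log(i)
    return pos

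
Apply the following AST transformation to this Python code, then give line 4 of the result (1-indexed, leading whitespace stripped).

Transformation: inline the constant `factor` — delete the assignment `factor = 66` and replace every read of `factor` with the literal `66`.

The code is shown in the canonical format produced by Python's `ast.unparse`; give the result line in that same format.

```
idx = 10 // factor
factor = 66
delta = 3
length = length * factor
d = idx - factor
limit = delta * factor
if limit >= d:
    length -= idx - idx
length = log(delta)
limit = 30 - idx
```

Transformed code:
idx = 10 // 66
delta = 3
length = length * 66
d = idx - 66
limit = delta * 66
if limit >= d:
    length -= idx - idx
length = log(delta)
limit = 30 - idx

d = idx - 66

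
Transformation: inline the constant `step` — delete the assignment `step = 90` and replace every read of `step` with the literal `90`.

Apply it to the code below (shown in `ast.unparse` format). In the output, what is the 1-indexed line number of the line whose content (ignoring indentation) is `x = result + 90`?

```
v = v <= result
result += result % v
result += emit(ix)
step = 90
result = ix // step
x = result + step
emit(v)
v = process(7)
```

Transformed code:
v = v <= result
result += result % v
result += emit(ix)
result = ix // 90
x = result + 90
emit(v)
v = process(7)

5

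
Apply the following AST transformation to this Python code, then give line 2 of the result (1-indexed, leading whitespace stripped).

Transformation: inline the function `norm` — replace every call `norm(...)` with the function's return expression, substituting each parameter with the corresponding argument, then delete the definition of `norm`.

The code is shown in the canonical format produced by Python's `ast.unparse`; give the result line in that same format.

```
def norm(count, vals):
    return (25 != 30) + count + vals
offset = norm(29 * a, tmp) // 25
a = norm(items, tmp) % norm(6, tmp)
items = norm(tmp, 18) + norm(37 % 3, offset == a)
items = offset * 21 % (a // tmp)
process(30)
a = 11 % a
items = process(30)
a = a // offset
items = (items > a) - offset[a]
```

Transformed code:
offset = ((25 != 30) + 29 * a + tmp) // 25
a = ((25 != 30) + items + tmp) % ((25 != 30) + 6 + tmp)
items = (25 != 30) + tmp + 18 + ((25 != 30) + 37 % 3 + (offset == a))
items = offset * 21 % (a // tmp)
process(30)
a = 11 % a
items = process(30)
a = a // offset
items = (items > a) - offset[a]

a = ((25 != 30) + items + tmp) % ((25 != 30) + 6 + tmp)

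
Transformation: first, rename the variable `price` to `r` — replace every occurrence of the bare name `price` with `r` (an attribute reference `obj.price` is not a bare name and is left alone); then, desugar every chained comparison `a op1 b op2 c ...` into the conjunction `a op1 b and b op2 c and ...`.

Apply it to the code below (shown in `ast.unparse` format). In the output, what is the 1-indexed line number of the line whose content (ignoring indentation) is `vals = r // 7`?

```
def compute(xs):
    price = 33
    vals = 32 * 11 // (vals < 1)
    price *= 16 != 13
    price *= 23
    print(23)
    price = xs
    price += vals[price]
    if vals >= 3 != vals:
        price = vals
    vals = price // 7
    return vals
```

Transformed code:
def compute(xs):
    r = 33
    vals = 32 * 11 // (vals < 1)
    r *= 16 != 13
    r *= 23
    print(23)
    r = xs
    r += vals[r]
    if vals >= 3 and 3 != vals:
        r = vals
    vals = r // 7
    return vals

11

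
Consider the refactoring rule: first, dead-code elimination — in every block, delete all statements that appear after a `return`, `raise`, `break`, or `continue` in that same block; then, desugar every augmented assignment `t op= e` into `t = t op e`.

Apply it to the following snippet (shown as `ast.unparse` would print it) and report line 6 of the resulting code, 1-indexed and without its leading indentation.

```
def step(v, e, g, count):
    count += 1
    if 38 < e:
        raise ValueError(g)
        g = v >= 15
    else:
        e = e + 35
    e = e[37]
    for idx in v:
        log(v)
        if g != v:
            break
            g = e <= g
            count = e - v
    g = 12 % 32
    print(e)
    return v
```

Transformed code:
def step(v, e, g, count):
    count = count + 1
    if 38 < e:
        raise ValueError(g)
    else:
        e = e + 35
    e = e[37]
    for idx in v:
        log(v)
        if g != v:
            break
    g = 12 % 32
    print(e)
    return v

e = e + 35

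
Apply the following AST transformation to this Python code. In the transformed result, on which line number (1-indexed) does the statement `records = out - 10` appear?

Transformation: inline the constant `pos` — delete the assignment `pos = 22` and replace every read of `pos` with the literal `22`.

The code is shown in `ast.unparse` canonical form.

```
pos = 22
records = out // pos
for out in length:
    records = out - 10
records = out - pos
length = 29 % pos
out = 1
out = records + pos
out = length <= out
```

Transformed code:
records = out // 22
for out in length:
    records = out - 10
records = out - 22
length = 29 % 22
out = 1
out = records + 22
out = length <= out

3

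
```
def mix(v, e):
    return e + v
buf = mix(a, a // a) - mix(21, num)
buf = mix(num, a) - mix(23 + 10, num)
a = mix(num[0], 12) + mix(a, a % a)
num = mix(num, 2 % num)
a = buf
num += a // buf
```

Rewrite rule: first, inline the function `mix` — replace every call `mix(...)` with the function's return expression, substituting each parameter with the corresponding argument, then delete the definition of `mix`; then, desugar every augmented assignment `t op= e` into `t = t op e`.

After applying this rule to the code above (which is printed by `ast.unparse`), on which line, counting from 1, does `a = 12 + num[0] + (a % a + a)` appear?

Transformed code:
buf = a // a + a - (num + 21)
buf = a + num - (num + (23 + 10))
a = 12 + num[0] + (a % a + a)
num = 2 % num + num
a = buf
num = num + a // buf

3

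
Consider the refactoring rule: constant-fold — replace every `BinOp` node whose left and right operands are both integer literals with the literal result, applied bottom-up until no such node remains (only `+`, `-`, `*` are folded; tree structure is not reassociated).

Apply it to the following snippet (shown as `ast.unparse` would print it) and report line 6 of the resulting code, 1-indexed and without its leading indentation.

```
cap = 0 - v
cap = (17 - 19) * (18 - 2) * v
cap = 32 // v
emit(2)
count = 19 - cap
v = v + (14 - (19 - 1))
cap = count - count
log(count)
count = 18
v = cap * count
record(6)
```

v = v + -4

Transformed code:
cap = 0 - v
cap = -32 * v
cap = 32 // v
emit(2)
count = 19 - cap
v = v + -4
cap = count - count
log(count)
count = 18
v = cap * count
record(6)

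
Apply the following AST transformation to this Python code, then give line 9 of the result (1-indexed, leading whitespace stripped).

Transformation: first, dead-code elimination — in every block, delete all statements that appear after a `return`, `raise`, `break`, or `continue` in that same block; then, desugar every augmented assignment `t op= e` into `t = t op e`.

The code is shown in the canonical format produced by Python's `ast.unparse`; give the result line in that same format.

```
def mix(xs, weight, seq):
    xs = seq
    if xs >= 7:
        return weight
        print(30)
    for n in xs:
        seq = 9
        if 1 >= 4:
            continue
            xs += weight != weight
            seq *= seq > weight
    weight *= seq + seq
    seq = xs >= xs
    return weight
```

weight = weight * (seq + seq)

Transformed code:
def mix(xs, weight, seq):
    xs = seq
    if xs >= 7:
        return weight
    for n in xs:
        seq = 9
        if 1 >= 4:
            continue
    weight = weight * (seq + seq)
    seq = xs >= xs
    return weight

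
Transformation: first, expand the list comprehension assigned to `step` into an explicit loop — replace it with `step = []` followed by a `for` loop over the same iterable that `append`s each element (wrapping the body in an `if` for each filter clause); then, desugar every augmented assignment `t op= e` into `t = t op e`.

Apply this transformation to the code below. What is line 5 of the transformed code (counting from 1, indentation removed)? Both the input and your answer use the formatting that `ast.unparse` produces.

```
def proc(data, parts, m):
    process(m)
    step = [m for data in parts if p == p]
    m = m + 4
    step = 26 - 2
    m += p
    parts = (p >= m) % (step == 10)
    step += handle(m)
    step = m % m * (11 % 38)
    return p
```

Transformed code:
def proc(data, parts, m):
    process(m)
    step = []
    for data in parts:
        if p == p:
            step.append(m)
    m = m + 4
    step = 26 - 2
    m = m + p
    parts = (p >= m) % (step == 10)
    step = step + handle(m)
    step = m % m * (11 % 38)
    return p

if p == p:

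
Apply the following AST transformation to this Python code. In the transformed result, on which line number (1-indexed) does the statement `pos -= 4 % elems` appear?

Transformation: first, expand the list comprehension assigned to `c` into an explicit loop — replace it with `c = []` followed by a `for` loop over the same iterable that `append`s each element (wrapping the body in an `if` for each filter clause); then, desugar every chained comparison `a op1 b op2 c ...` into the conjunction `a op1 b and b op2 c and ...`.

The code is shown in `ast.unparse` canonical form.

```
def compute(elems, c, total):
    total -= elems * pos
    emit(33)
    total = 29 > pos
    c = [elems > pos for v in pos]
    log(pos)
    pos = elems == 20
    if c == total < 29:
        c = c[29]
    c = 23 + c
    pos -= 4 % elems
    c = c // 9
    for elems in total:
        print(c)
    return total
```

13

Transformed code:
def compute(elems, c, total):
    total -= elems * pos
    emit(33)
    total = 29 > pos
    c = []
    for v in pos:
        c.append(elems > pos)
    log(pos)
    pos = elems == 20
    if c == total and total < 29:
        c = c[29]
    c = 23 + c
    pos -= 4 % elems
    c = c // 9
    for elems in total:
        print(c)
    return total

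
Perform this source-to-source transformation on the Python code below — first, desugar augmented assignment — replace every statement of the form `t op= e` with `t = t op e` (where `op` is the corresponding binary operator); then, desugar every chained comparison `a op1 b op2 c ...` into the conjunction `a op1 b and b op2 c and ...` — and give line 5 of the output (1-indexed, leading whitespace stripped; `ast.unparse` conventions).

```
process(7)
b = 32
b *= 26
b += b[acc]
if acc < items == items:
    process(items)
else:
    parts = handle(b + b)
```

Transformed code:
process(7)
b = 32
b = b * 26
b = b + b[acc]
if acc < items and items == items:
    process(items)
else:
    parts = handle(b + b)

if acc < items and items == items:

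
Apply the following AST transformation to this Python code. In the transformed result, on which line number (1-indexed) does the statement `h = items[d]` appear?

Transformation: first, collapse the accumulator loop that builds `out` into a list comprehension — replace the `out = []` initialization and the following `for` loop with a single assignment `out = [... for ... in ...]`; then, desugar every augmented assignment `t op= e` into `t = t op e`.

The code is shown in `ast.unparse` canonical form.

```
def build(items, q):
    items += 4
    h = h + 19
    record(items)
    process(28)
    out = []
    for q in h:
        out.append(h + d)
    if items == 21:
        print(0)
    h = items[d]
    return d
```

Transformed code:
def build(items, q):
    items = items + 4
    h = h + 19
    record(items)
    process(28)
    out = [h + d for q in h]
    if items == 21:
        print(0)
    h = items[d]
    return d

9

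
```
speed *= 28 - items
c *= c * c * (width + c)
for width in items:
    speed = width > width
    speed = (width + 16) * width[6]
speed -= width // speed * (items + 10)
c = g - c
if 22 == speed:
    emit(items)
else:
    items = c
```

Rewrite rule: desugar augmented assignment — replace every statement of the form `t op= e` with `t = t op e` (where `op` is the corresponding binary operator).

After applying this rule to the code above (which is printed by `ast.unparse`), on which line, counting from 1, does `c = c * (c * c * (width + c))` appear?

Transformed code:
speed = speed * (28 - items)
c = c * (c * c * (width + c))
for width in items:
    speed = width > width
    speed = (width + 16) * width[6]
speed = speed - width // speed * (items + 10)
c = g - c
if 22 == speed:
    emit(items)
else:
    items = c

2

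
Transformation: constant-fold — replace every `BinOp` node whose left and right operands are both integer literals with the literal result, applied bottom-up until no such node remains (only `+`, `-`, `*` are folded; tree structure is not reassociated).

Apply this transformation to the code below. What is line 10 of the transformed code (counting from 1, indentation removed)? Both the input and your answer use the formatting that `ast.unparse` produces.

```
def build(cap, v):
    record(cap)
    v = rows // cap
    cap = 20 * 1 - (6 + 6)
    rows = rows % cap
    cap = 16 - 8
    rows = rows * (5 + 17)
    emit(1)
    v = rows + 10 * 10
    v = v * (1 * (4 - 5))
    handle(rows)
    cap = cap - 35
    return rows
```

Transformed code:
def build(cap, v):
    record(cap)
    v = rows // cap
    cap = 8
    rows = rows % cap
    cap = 8
    rows = rows * 22
    emit(1)
    v = rows + 100
    v = v * -1
    handle(rows)
    cap = cap - 35
    return rows

v = v * -1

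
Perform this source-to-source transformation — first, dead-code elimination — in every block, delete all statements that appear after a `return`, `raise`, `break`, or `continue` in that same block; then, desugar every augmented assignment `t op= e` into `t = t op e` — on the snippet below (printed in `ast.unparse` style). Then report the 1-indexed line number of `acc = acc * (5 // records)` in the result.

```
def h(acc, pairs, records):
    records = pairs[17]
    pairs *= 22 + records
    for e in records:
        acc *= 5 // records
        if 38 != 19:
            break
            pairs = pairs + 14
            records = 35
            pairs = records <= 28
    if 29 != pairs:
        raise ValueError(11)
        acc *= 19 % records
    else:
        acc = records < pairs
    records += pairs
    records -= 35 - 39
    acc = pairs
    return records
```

5

Transformed code:
def h(acc, pairs, records):
    records = pairs[17]
    pairs = pairs * (22 + records)
    for e in records:
        acc = acc * (5 // records)
        if 38 != 19:
            break
    if 29 != pairs:
        raise ValueError(11)
    else:
        acc = records < pairs
    records = records + pairs
    records = records - (35 - 39)
    acc = pairs
    return records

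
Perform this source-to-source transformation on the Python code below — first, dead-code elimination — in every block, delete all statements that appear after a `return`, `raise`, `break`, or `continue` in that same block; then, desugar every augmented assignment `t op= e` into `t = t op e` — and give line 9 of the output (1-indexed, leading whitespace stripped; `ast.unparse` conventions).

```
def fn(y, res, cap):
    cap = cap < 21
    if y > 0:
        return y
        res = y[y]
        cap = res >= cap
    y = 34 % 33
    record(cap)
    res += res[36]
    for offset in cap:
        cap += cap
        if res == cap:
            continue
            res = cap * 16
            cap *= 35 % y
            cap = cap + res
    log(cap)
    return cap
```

cap = cap + cap

Transformed code:
def fn(y, res, cap):
    cap = cap < 21
    if y > 0:
        return y
    y = 34 % 33
    record(cap)
    res = res + res[36]
    for offset in cap:
        cap = cap + cap
        if res == cap:
            continue
    log(cap)
    return cap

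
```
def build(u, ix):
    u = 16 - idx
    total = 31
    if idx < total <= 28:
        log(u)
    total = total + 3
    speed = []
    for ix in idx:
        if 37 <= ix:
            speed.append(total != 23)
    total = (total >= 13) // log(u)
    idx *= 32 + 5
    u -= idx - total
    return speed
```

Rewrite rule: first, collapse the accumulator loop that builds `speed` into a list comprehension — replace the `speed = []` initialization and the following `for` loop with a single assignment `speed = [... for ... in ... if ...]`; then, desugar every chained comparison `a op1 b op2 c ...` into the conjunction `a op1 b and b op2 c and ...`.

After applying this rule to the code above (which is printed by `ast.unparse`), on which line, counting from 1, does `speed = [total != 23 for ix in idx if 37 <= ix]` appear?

7

Transformed code:
def build(u, ix):
    u = 16 - idx
    total = 31
    if idx < total and total <= 28:
        log(u)
    total = total + 3
    speed = [total != 23 for ix in idx if 37 <= ix]
    total = (total >= 13) // log(u)
    idx *= 32 + 5
    u -= idx - total
    return speed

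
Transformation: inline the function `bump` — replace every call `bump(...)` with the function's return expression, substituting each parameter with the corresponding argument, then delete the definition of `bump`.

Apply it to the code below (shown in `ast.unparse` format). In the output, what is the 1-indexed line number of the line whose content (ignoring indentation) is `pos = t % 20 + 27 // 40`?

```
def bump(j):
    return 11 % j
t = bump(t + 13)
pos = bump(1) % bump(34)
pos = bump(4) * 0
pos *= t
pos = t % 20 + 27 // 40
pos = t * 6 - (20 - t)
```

Transformed code:
t = 11 % (t + 13)
pos = 11 % 1 % (11 % 34)
pos = 11 % 4 * 0
pos *= t
pos = t % 20 + 27 // 40
pos = t * 6 - (20 - t)

5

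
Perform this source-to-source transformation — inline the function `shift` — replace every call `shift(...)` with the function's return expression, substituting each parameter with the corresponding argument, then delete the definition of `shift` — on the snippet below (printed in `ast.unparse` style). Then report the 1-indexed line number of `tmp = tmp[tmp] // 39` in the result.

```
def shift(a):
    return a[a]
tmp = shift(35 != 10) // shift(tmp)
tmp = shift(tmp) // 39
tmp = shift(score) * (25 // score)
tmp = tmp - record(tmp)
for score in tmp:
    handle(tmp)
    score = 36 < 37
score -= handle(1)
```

Transformed code:
tmp = (35 != 10)[35 != 10] // tmp[tmp]
tmp = tmp[tmp] // 39
tmp = score[score] * (25 // score)
tmp = tmp - record(tmp)
for score in tmp:
    handle(tmp)
    score = 36 < 37
score -= handle(1)

2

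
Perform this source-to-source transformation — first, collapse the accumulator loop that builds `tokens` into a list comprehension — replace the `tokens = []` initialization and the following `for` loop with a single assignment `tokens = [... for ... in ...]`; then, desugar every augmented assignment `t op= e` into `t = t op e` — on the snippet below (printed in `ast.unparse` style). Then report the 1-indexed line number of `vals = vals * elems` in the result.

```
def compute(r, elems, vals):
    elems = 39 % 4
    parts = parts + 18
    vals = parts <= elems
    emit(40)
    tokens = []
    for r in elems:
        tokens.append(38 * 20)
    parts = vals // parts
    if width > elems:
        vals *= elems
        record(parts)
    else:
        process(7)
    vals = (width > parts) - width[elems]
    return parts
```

Transformed code:
def compute(r, elems, vals):
    elems = 39 % 4
    parts = parts + 18
    vals = parts <= elems
    emit(40)
    tokens = [38 * 20 for r in elems]
    parts = vals // parts
    if width > elems:
        vals = vals * elems
        record(parts)
    else:
        process(7)
    vals = (width > parts) - width[elems]
    return parts

9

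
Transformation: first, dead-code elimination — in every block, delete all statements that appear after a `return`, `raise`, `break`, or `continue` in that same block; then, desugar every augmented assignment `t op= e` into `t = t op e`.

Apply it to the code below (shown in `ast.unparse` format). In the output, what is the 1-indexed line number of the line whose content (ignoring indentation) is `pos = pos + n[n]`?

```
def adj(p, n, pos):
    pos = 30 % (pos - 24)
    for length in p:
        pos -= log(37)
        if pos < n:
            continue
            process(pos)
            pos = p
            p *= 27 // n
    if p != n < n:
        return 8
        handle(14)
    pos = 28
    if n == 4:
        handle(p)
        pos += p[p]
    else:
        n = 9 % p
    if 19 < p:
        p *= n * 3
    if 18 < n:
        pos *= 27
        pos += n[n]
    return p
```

19

Transformed code:
def adj(p, n, pos):
    pos = 30 % (pos - 24)
    for length in p:
        pos = pos - log(37)
        if pos < n:
            continue
    if p != n < n:
        return 8
    pos = 28
    if n == 4:
        handle(p)
        pos = pos + p[p]
    else:
        n = 9 % p
    if 19 < p:
        p = p * (n * 3)
    if 18 < n:
        pos = pos * 27
        pos = pos + n[n]
    return p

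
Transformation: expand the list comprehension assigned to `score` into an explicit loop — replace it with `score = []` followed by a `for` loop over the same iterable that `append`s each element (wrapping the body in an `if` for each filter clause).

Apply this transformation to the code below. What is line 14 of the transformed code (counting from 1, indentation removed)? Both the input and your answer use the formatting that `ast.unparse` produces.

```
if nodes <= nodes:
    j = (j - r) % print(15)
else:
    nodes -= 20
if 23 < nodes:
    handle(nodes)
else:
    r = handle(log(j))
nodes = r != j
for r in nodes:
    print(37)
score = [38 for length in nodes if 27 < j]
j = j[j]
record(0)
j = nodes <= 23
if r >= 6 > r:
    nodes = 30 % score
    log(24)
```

Transformed code:
if nodes <= nodes:
    j = (j - r) % print(15)
else:
    nodes -= 20
if 23 < nodes:
    handle(nodes)
else:
    r = handle(log(j))
nodes = r != j
for r in nodes:
    print(37)
score = []
for length in nodes:
    if 27 < j:
        score.append(38)
j = j[j]
record(0)
j = nodes <= 23
if r >= 6 > r:
    nodes = 30 % score
    log(24)

if 27 < j:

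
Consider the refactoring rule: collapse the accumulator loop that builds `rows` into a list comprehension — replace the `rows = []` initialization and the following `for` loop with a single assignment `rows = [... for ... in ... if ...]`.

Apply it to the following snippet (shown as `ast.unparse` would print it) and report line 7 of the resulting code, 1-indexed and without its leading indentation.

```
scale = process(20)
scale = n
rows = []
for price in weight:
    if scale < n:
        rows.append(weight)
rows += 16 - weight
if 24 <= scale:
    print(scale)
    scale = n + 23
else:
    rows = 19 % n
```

Transformed code:
scale = process(20)
scale = n
rows = [weight for price in weight if scale < n]
rows += 16 - weight
if 24 <= scale:
    print(scale)
    scale = n + 23
else:
    rows = 19 % n

scale = n + 23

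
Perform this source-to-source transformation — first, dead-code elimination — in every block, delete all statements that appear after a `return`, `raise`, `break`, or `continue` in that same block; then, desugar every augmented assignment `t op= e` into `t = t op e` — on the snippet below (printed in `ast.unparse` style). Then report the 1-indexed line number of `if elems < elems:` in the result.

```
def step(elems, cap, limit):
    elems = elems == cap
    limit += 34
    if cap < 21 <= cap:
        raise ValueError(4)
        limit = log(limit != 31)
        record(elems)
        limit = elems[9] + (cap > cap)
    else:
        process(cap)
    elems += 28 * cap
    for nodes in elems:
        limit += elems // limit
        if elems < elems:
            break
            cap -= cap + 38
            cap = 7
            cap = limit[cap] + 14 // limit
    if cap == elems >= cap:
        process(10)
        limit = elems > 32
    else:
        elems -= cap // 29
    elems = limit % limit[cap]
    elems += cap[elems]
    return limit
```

Transformed code:
def step(elems, cap, limit):
    elems = elems == cap
    limit = limit + 34
    if cap < 21 <= cap:
        raise ValueError(4)
    else:
        process(cap)
    elems = elems + 28 * cap
    for nodes in elems:
        limit = limit + elems // limit
        if elems < elems:
            break
    if cap == elems >= cap:
        process(10)
        limit = elems > 32
    else:
        elems = elems - cap // 29
    elems = limit % limit[cap]
    elems = elems + cap[elems]
    return limit

11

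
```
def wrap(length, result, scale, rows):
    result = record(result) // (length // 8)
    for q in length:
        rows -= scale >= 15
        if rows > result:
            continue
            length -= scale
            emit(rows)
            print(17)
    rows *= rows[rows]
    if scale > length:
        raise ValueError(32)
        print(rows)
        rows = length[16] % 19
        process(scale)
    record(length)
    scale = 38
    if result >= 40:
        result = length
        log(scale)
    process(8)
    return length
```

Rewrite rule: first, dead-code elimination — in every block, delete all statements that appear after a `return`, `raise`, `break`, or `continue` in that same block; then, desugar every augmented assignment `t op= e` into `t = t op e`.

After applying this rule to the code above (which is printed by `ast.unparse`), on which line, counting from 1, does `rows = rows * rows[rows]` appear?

7

Transformed code:
def wrap(length, result, scale, rows):
    result = record(result) // (length // 8)
    for q in length:
        rows = rows - (scale >= 15)
        if rows > result:
            continue
    rows = rows * rows[rows]
    if scale > length:
        raise ValueError(32)
    record(length)
    scale = 38
    if result >= 40:
        result = length
        log(scale)
    process(8)
    return length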